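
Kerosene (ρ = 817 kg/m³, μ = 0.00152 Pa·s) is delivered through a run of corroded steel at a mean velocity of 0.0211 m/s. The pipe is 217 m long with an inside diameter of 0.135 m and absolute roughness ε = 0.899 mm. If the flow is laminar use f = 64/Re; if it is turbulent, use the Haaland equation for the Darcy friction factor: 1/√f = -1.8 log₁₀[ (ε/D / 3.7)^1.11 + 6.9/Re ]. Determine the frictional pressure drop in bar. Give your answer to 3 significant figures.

ΔP ≈ 1.22×10^-4 bar

Reynolds number Re = ρVD/μ = 817 · 0.0211 · 0.135 / 0.00152 = 1531.
Re < 2300 → laminar flow, so f = 64/Re = 64/1531 = 0.0418 (the turbulent correlation is not needed).
Darcy-Weisbach: ΔP = f(L/D)(ρV²/2) = 0.0418·(217/0.135)·(817·0.0211²/2) = 0.0418·1607·0.1819 = 12.22 Pa.
ΔP = 12.22 Pa = 1.22×10^-4 bar.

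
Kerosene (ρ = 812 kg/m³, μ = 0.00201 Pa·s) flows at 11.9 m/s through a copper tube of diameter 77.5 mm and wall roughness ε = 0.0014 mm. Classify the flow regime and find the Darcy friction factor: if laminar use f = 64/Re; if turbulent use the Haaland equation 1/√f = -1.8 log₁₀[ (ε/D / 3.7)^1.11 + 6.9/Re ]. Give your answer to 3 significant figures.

f ≈ 0.0140

Re = ρVD/μ = 812·11.9·0.0775/0.00201 = 3.726e+05.
Re > 4000 → turbulent. ε/D = 1.4e-06/0.0775 = 1.81e-05; Haaland: 1/√f = -1.8 log₁₀[1.27e-06 + 1.85e-05] = 8.466, so f = 0.01395.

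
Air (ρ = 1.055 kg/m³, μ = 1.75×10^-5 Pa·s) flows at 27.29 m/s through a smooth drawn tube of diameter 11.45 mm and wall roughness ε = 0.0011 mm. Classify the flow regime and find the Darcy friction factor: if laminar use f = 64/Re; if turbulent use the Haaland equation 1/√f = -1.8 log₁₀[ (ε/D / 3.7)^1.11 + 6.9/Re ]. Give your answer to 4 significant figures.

f ≈ 0.02629

Re = ρVD/μ = 1.055·27.29·0.01145/1.75e-05 = 1.884e+04.
Re > 4000 → turbulent. ε/D = 1.1e-06/0.01145 = 9.61e-05; Haaland: 1/√f = -1.8 log₁₀[8.13e-06 + 0.000366] = 6.168, so f = 0.02629.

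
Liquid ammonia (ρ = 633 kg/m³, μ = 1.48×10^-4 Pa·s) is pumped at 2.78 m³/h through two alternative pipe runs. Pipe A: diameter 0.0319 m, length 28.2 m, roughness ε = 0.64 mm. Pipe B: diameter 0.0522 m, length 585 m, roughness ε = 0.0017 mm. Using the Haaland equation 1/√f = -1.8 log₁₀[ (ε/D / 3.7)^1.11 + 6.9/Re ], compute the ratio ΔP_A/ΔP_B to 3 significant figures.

Pipe A: V = Q/A = 0.0007722/0.0007992 = 0.9662 m/s; Re = 1.318e+05; ε/D = 0.0201; Haaland → f = 0.04908; ΔP_A = f(L/D)(ρV²/2) = 1.282e+04 Pa.
Pipe B: V = Q/A = 0.0007722/0.00214 = 0.3608 m/s; Re = 8.056e+04; ε/D = 3.26e-05; Haaland → f = 0.01877; ΔP_B = f(L/D)(ρV²/2) = 8669 Pa.
ΔP_A/ΔP_B = 1.282e+04/8669 = 1.48.

ΔP_A/ΔP_B ≈ 1.48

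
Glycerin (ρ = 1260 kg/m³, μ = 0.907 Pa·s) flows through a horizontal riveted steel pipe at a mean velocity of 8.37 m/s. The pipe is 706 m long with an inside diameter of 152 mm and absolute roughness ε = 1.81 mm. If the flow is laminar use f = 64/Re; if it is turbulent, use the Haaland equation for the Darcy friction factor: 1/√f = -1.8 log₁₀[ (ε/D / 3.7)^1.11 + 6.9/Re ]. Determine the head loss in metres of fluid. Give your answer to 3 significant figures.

Reynolds number Re = ρVD/μ = 1260 · 8.37 · 0.152 / 0.907 = 1767.
Re < 2300 → laminar flow, so f = 64/Re = 64/1767 = 0.03621 (the turbulent correlation is not needed).
Darcy-Weisbach: ΔP = f(L/D)(ρV²/2) = 0.03621·(706/0.152)·(1260·8.37²/2) = 0.03621·4645·4.414e+04 = 7.423e+06 Pa.
Head loss h_f = ΔP/(ρg) = 7.423e+06/(1260·9.81) = 601 m.

h_f ≈ 601 m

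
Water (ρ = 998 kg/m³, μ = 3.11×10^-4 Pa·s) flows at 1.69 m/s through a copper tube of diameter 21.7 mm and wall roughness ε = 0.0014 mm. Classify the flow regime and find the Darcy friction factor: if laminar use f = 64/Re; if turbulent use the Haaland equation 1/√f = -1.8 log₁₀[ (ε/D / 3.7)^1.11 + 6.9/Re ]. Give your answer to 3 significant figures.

f ≈ 0.0175

Re = ρVD/μ = 998·1.69·0.0217/0.000311 = 1.177e+05.
Re > 4000 → turbulent. ε/D = 1.4e-06/0.0217 = 6.45e-05; Haaland: 1/√f = -1.8 log₁₀[5.22e-06 + 5.86e-05] = 7.551, so f = 0.01754.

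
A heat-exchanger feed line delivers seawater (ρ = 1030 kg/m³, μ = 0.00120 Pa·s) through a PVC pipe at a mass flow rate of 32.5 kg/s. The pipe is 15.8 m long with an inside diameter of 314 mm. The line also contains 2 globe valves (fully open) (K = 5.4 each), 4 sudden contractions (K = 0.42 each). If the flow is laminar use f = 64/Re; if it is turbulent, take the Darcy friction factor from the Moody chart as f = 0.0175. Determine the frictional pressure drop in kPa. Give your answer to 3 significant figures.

A = πD²/4 = π(0.314)²/4 = 0.07744 m²; mean velocity V = ṁ/(ρA) = 32.5/(1030 · 0.07744) = 0.4075 m/s.
Reynolds number Re = ρVD/μ = 1030 · 0.4075 · 0.314 / 0.0012 = 1.098e+05.
Re > 4000 → turbulent; use the Moody-chart value f = 0.0175.
Total minor-loss coefficient ΣK = 2·5.4 + 4·0.42 = 12.5.
ΔP = [f·L/D + ΣK]·(ρV²/2) = [0.0175·15.8/0.314 + 12.5]·(1030·0.4075²/2) = [0.8806 + 12.5]·85.51 = 1142 Pa.
ΔP = 1142 Pa = 1.14 kPa.

ΔP ≈ 1.14 kPa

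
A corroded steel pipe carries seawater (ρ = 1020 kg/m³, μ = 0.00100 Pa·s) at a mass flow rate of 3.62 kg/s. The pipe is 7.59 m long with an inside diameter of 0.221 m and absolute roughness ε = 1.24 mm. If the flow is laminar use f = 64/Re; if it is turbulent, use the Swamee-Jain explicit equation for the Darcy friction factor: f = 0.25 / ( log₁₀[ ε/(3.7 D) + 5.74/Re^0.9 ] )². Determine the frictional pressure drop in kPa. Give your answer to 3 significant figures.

A = πD²/4 = π(0.221)²/4 = 0.03836 m²; mean velocity V = ṁ/(ρA) = 3.62/(1020 · 0.03836) = 0.09252 m/s.
Reynolds number Re = ρVD/μ = 1020 · 0.09252 · 0.221 / 0.001 = 2.086e+04.
Re > 4000 → turbulent. Relative roughness ε/D = 0.00124/0.221 = 0.00561. Swamee-Jain: f = 0.25/(log₁₀[0.00561/3.7 + 5.74/2.086e+04^0.9])² = 0.25/(log₁₀[0.00152 + 0.000744])² = 0.25/(-2.646)² = 0.03571.
Darcy-Weisbach: ΔP = f(L/D)(ρV²/2) = 0.03571·(7.59/0.221)·(1020·0.09252²/2) = 0.03571·34.34·4.366 = 5.354 Pa.
ΔP = 5.354 Pa = 0.00535 kPa.

ΔP ≈ 0.00535 kPa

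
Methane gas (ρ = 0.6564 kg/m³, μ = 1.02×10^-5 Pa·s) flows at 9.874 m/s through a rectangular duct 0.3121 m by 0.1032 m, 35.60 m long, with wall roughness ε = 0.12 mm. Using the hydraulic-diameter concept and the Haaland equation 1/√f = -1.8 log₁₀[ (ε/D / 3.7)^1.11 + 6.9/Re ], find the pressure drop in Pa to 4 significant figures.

Hydraulic diameter D_h = 4A/P = 4·(0.3121·0.1032)/(2·(0.3121+0.1032)) = 0.1288/0.8306 = 0.1551 m.
Re = ρVD_h/μ = 0.6564·9.874·0.1551/1.02e-05 = 9.856e+04.
ε/D_h = 0.00012/0.1551 = 0.000774; Haaland gives 1/√f = -1.8 log₁₀[8.23e-05+7e-05] = 6.871, so f = 0.02118.
ΔP = f(L/D_h)(ρV²/2) = 0.02118·35.6/0.1551·32 = 155.6 Pa.

ΔP ≈ 155.6 Pa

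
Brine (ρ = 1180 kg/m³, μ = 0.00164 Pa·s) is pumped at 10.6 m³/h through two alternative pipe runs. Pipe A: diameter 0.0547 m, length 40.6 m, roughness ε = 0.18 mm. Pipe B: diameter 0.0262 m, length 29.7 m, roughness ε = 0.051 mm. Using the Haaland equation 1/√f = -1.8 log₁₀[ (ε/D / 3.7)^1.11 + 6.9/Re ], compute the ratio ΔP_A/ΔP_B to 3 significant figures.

ΔP_A/ΔP_B ≈ 0.0404

Pipe A: V = Q/A = 0.002944/0.00235 = 1.253 m/s; Re = 4.931e+04; ε/D = 0.00329; Haaland → f = 0.02906; ΔP_A = f(L/D)(ρV²/2) = 1.998e+04 Pa.
Pipe B: V = Q/A = 0.002944/0.0005391 = 5.461 m/s; Re = 1.03e+05; ε/D = 0.00195; Haaland → f = 0.02479; ΔP_B = f(L/D)(ρV²/2) = 4.946e+05 Pa.
ΔP_A/ΔP_B = 1.998e+04/4.946e+05 = 0.0404.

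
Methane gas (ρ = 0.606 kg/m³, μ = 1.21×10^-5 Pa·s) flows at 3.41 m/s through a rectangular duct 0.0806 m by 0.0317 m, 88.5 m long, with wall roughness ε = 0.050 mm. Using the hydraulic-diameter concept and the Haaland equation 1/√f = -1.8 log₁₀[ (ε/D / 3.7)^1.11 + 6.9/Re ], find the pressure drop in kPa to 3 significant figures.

ΔP ≈ 0.236 kPa

Hydraulic diameter D_h = 4A/P = 4·(0.0806·0.0317)/(2·(0.0806+0.0317)) = 0.01022/0.2246 = 0.0455 m.
Re = ρVD_h/μ = 0.606·3.41·0.0455/1.21e-05 = 7771.
ε/D_h = 5e-05/0.0455 = 0.0011; Haaland gives 1/√f = -1.8 log₁₀[0.000122+0.000888] = 5.393, so f = 0.03439.
ΔP = f(L/D_h)(ρV²/2) = 0.03439·88.5/0.0455·3.523 = 235.6 Pa.
ΔP = 0.236 kPa.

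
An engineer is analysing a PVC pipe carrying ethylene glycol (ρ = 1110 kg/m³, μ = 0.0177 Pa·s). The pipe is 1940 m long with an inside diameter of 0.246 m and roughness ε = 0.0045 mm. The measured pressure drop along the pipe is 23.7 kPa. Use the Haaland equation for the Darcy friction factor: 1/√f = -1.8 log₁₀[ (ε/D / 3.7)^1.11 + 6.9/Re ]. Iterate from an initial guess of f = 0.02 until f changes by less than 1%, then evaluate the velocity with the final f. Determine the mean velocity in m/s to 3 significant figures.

Rearranging Darcy-Weisbach: V = √(2·ΔP·D/(f·L·ρ)). With ε/D = 4.5e-06/0.246 = 1.83e-05, iterate starting from f = 0.02:
  f = 0.02 → V = √(2·2.37e+04·0.246/(0.02·1940·1110)) = 0.5203 m/s; Re = ρVD/μ = 8027; f → 0.03285
  f = 0.03285 → V = 0.406 m/s; Re = 6263; f → 0.03529
  f = 0.03529 → V = 0.3917 m/s; Re = 6043; f → 0.03566
  f = 0.03566 → V = 0.3897 m/s; Re = 6012; f → 0.03572
Converged (Δf/f < 1%). With the final f = 0.03572: V = √(2·2.37e+04·0.246/(0.03572·1940·1110)) = 0.3894 m/s.

V ≈ 0.389 m/s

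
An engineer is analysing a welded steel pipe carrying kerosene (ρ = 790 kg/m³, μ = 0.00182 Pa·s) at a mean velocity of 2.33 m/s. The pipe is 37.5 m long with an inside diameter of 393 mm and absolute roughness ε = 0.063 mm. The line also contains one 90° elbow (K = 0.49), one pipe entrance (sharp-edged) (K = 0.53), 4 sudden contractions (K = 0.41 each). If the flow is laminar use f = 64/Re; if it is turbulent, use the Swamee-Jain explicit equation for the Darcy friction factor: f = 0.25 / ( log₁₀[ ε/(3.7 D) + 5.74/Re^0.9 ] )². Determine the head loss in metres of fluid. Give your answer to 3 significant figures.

Reynolds number Re = ρVD/μ = 790 · 2.33 · 0.393 / 0.00182 = 3.975e+05.
Re > 4000 → turbulent. Relative roughness ε/D = 6.3e-05/0.393 = 0.00016. Swamee-Jain: f = 0.25/(log₁₀[0.00016/3.7 + 5.74/3.975e+05^0.9])² = 0.25/(log₁₀[4.33e-05 + 5.24e-05])² = 0.25/(-4.019)² = 0.01548.
Total minor-loss coefficient ΣK = 1·0.49 + 1·0.53 + 4·0.41 = 2.66.
ΔP = [f·L/D + ΣK]·(ρV²/2) = [0.01548·37.5/0.393 + 2.66]·(790·2.33²/2) = [1.477 + 2.66]·2144 = 8871 Pa.
Head loss h_f = ΔP/(ρg) = 8871/(790·9.81) = 1.14 m.

h_f ≈ 1.14 m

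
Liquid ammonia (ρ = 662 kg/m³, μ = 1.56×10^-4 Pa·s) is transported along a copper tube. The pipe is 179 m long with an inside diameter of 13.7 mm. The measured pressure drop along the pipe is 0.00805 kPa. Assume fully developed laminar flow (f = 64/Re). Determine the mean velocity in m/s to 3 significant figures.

V ≈ 0.00169 m/s

For laminar flow, f = 64/Re with Re = ρVD/μ, so Darcy-Weisbach reduces to ΔP = 32μLV/D². Solving for V: V = ΔP·D²/(32μL) = 8.05·(0.0137)²/(32·0.000156·179) = 0.001691 m/s.
Check: Re = ρVD/μ = 662·0.001691·0.0137/0.000156 = 98.3 < 2300, so the laminar assumption holds.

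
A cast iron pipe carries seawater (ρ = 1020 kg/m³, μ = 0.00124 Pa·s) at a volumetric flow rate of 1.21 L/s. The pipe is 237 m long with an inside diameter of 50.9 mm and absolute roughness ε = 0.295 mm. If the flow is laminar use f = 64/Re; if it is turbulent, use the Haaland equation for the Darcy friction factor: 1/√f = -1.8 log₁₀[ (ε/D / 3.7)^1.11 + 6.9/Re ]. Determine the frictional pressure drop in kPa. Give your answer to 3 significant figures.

ΔP ≈ 29.2 kPa

Q = 1.21 L/s = 1.21/1000 = 0.00121 m³/s.
Cross-sectional area A = πD²/4 = π(0.0509)²/4 = 0.002035 m²; mean velocity V = Q/A = 0.00121/0.002035 = 0.5946 m/s.
Reynolds number Re = ρVD/μ = 1020 · 0.5946 · 0.0509 / 0.00124 = 2.49e+04.
Re > 4000 → turbulent. Relative roughness ε/D = 0.000295/0.0509 = 0.0058. Haaland: 1/√f = -1.8 log₁₀[(0.0058/3.7)^1.11 + 6.9/2.49e+04] = -1.8 log₁₀[0.00077 + 0.000277] = 5.364, so f = 0.03475.
Darcy-Weisbach: ΔP = f(L/D)(ρV²/2) = 0.03475·(237/0.0509)·(1020·0.5946²/2) = 0.03475·4656·180.3 = 2.918e+04 Pa.
ΔP = 2.918e+04 Pa = 29.2 kPa.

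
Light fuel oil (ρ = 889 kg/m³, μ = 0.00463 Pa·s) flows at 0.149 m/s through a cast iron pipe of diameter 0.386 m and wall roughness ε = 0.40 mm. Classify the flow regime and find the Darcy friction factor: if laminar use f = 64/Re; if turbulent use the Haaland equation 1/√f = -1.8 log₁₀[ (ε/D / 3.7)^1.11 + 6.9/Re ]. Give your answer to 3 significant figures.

Re = ρVD/μ = 889·0.149·0.386/0.00463 = 1.104e+04.
Re > 4000 → turbulent. ε/D = 0.0004/0.386 = 0.00104; Haaland: 1/√f = -1.8 log₁₀[0.000114 + 0.000625] = 5.637, so f = 0.03147.

f ≈ 0.0315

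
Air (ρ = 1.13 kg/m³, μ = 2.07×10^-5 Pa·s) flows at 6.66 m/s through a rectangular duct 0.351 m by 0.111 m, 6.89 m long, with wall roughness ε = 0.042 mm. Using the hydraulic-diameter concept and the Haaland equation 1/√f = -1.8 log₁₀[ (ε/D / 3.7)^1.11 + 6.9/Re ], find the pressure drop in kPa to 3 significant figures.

Hydraulic diameter D_h = 4A/P = 4·(0.351·0.111)/(2·(0.351+0.111)) = 0.1558/0.924 = 0.1687 m.
Re = ρVD_h/μ = 1.13·6.66·0.1687/2.07e-05 = 6.132e+04.
ε/D_h = 4.2e-05/0.1687 = 0.000249; Haaland gives 1/√f = -1.8 log₁₀[2.34e-05+0.000113] = 6.96, so f = 0.02064.
ΔP = f(L/D_h)(ρV²/2) = 0.02064·6.89/0.1687·25.06 = 21.13 Pa.
ΔP = 0.0211 kPa.

ΔP ≈ 0.0211 kPa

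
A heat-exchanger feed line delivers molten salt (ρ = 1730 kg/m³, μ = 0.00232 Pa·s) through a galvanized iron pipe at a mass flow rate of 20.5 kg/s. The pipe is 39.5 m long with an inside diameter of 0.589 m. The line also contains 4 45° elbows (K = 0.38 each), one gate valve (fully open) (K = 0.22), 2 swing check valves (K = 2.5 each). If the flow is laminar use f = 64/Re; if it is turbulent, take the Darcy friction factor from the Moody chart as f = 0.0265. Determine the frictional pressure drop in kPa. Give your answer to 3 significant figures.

A = πD²/4 = π(0.589)²/4 = 0.2725 m²; mean velocity V = ṁ/(ρA) = 20.5/(1730 · 0.2725) = 0.04349 m/s.
Reynolds number Re = ρVD/μ = 1730 · 0.04349 · 0.589 / 0.00232 = 1.91e+04.
Re > 4000 → turbulent; use the Moody-chart value f = 0.0265.
Total minor-loss coefficient ΣK = 4·0.38 + 1·0.22 + 2·2.5 = 6.74.
ΔP = [f·L/D + ΣK]·(ρV²/2) = [0.0265·39.5/0.589 + 6.74]·(1730·0.04349²/2) = [1.777 + 6.74]·1.636 = 13.93 Pa.
ΔP = 13.93 Pa = 0.0139 kPa.

ΔP ≈ 0.0139 kPa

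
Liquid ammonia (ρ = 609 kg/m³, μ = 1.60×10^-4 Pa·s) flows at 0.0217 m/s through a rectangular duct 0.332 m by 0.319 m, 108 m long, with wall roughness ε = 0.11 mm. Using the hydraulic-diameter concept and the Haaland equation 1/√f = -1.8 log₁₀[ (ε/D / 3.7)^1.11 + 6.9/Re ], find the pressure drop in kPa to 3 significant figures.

ΔP ≈ 0.00117 kPa

Hydraulic diameter D_h = 4A/P = 4·(0.332·0.319)/(2·(0.332+0.319)) = 0.4236/1.302 = 0.3254 m.
Re = ρVD_h/μ = 609·0.0217·0.3254/0.00016 = 2.687e+04.
ε/D_h = 0.00011/0.3254 = 0.000338; Haaland gives 1/√f = -1.8 log₁₀[3.28e-05+0.000257] = 6.369, so f = 0.02465.
ΔP = f(L/D_h)(ρV²/2) = 0.02465·108/0.3254·0.1434 = 1.173 Pa.
ΔP = 0.00117 kPa.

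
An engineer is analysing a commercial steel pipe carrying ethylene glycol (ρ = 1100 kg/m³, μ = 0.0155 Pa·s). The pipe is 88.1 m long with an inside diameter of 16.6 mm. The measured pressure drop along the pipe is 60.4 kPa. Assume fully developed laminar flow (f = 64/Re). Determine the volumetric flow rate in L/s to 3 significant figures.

Q ≈ 0.0824 L/s

For laminar flow, f = 64/Re with Re = ρVD/μ, so Darcy-Weisbach reduces to ΔP = 32μLV/D². Solving for V: V = ΔP·D²/(32μL) = 6.04e+04·(0.0166)²/(32·0.0155·88.1) = 0.3809 m/s.
Check: Re = ρVD/μ = 1100·0.3809·0.0166/0.0155 = 448.7 < 2300, so the laminar assumption holds.
Q = V·A = 0.3809·(π/4·0.0166²) = 8.243e-05 m³/s = 0.0824 L/s.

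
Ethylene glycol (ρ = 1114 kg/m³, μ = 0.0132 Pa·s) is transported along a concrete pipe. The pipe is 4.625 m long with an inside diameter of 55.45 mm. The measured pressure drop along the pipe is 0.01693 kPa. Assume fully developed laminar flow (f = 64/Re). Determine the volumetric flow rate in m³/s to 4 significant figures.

For laminar flow, f = 64/Re with Re = ρVD/μ, so Darcy-Weisbach reduces to ΔP = 32μLV/D². Solving for V: V = ΔP·D²/(32μL) = 16.93·(0.05545)²/(32·0.0132·4.625) = 0.02665 m/s.
Check: Re = ρVD/μ = 1114·0.02665·0.05545/0.0132 = 124.7 < 2300, so the laminar assumption holds.
Q = V·A = 0.02665·(π/4·0.05545²) = 6.435e-05 m³/s = 6.435×10^-5 m³/s.

Q ≈ 6.435×10^-5 m³/s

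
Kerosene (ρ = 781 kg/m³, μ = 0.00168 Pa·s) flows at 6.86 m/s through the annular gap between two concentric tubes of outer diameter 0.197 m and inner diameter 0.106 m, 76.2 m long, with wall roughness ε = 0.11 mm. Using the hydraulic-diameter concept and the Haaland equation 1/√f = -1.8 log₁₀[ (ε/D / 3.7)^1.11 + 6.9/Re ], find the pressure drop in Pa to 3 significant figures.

ΔP ≈ 329000 Pa

Hydraulic diameter D_h = 4A/P = D_o - D_i = 0.197 - 0.106 = 0.091 m.
Re = ρVD_h/μ = 781·6.86·0.091/0.00168 = 2.902e+05.
ε/D_h = 0.00011/0.091 = 0.00121; Haaland gives 1/√f = -1.8 log₁₀[0.000135+2.38e-05] = 6.838, so f = 0.02139.
ΔP = f(L/D_h)(ρV²/2) = 0.02139·76.2/0.091·1.838e+04 = 3.291e+05 Pa.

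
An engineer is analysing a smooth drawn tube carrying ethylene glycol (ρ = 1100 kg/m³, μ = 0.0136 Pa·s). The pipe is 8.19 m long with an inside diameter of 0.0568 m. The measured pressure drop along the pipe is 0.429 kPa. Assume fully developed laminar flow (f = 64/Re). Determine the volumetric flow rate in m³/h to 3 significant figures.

For laminar flow, f = 64/Re with Re = ρVD/μ, so Darcy-Weisbach reduces to ΔP = 32μLV/D². Solving for V: V = ΔP·D²/(32μL) = 429·(0.0568)²/(32·0.0136·8.19) = 0.3883 m/s.
Check: Re = ρVD/μ = 1100·0.3883·0.0568/0.0136 = 1784 < 2300, so the laminar assumption holds.
Q = V·A = 0.3883·(π/4·0.0568²) = 0.0009839 m³/s = 3.54 m³/h.

Q ≈ 3.54 m³/h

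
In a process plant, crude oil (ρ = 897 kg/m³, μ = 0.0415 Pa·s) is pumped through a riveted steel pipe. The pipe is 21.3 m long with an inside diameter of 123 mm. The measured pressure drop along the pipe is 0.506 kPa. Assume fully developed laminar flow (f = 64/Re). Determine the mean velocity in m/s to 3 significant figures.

For laminar flow, f = 64/Re with Re = ρVD/μ, so Darcy-Weisbach reduces to ΔP = 32μLV/D². Solving for V: V = ΔP·D²/(32μL) = 506·(0.123)²/(32·0.0415·21.3) = 0.2706 m/s.
Check: Re = ρVD/μ = 897·0.2706·0.123/0.0415 = 719.5 < 2300, so the laminar assumption holds.

V ≈ 0.271 m/s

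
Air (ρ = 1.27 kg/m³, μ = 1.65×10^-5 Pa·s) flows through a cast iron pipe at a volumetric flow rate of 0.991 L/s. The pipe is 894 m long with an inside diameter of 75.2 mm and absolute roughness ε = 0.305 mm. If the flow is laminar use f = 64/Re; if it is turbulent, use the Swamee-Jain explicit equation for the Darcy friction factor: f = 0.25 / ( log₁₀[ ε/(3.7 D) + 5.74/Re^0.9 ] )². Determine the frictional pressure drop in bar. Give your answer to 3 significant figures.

Q = 0.991 L/s = 0.991/1000 = 0.000991 m³/s.
Cross-sectional area A = πD²/4 = π(0.0752)²/4 = 0.004441 m²; mean velocity V = Q/A = 0.000991/0.004441 = 0.2231 m/s.
Reynolds number Re = ρVD/μ = 1.27 · 0.2231 · 0.0752 / 1.65e-05 = 1291.
Re < 2300 → laminar flow, so f = 64/Re = 64/1291 = 0.04956 (the turbulent correlation is not needed).
Darcy-Weisbach: ΔP = f(L/D)(ρV²/2) = 0.04956·(894/0.0752)·(1.27·0.2231²/2) = 0.04956·1.189e+04·0.03161 = 18.62 Pa.
ΔP = 18.62 Pa = 1.86×10^-4 bar.

ΔP ≈ 1.86×10^-4 bar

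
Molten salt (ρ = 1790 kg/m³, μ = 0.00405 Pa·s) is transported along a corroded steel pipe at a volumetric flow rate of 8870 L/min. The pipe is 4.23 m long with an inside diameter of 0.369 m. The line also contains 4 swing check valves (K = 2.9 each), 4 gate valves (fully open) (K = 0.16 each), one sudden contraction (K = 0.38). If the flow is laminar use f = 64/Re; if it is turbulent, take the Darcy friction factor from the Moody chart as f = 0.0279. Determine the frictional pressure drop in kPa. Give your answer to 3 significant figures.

ΔP ≈ 22.1 kPa

Q = 8870 L/min = 8870/60000 = 0.1478 m³/s.
Cross-sectional area A = πD²/4 = π(0.369)²/4 = 0.1069 m²; mean velocity V = Q/A = 0.1478/0.1069 = 1.382 m/s.
Reynolds number Re = ρVD/μ = 1790 · 1.382 · 0.369 / 0.00405 = 2.255e+05.
Re > 4000 → turbulent; use the Moody-chart value f = 0.0279.
Total minor-loss coefficient ΣK = 4·2.9 + 4·0.16 + 1·0.38 = 12.6.
ΔP = [f·L/D + ΣK]·(ρV²/2) = [0.0279·4.23/0.369 + 12.6]·(1790·1.382²/2) = [0.3198 + 12.6]·1710 = 2.213e+04 Pa.
ΔP = 2.213e+04 Pa = 22.1 kPa.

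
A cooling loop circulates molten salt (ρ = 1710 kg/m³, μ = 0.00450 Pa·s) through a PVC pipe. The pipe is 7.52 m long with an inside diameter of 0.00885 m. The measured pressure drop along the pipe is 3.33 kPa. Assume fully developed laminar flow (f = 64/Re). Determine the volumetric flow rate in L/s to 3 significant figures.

For laminar flow, f = 64/Re with Re = ρVD/μ, so Darcy-Weisbach reduces to ΔP = 32μLV/D². Solving for V: V = ΔP·D²/(32μL) = 3330·(0.00885)²/(32·0.0045·7.52) = 0.2409 m/s.
Check: Re = ρVD/μ = 1710·0.2409·0.00885/0.0045 = 810 < 2300, so the laminar assumption holds.
Q = V·A = 0.2409·(π/4·0.00885²) = 1.482e-05 m³/s = 0.0148 L/s.

Q ≈ 0.0148 L/s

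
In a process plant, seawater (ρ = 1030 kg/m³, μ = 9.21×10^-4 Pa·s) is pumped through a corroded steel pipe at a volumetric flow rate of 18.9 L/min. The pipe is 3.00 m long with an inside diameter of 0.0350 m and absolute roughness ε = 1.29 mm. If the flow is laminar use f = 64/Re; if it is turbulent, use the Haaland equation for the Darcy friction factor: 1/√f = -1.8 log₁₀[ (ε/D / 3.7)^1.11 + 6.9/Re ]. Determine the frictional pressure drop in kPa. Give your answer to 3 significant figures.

ΔP ≈ 0.306 kPa

Q = 18.9 L/min = 18.9/60000 = 0.000315 m³/s.
Cross-sectional area A = πD²/4 = π(0.035)²/4 = 0.0009621 m²; mean velocity V = Q/A = 0.000315/0.0009621 = 0.3274 m/s.
Reynolds number Re = ρVD/μ = 1030 · 0.3274 · 0.035 / 0.000921 = 1.282e+04.
Re > 4000 → turbulent. Relative roughness ε/D = 0.00129/0.035 = 0.0369. Haaland: 1/√f = -1.8 log₁₀[(0.0369/3.7)^1.11 + 6.9/1.282e+04] = -1.8 log₁₀[0.006 + 0.000538] = 3.932, so f = 0.06467.
Darcy-Weisbach: ΔP = f(L/D)(ρV²/2) = 0.06467·(3/0.035)·(1030·0.3274²/2) = 0.06467·85.71·55.2 = 306 Pa.
ΔP = 306 Pa = 0.306 kPa.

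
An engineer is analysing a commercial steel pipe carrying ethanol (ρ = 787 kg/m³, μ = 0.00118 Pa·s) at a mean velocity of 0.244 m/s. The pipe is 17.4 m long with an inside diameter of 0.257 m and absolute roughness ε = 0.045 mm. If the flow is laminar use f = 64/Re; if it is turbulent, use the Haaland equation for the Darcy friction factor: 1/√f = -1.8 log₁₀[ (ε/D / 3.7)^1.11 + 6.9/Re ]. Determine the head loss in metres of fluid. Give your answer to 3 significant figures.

Reynolds number Re = ρVD/μ = 787 · 0.244 · 0.257 / 0.00118 = 4.182e+04.
Re > 4000 → turbulent. Relative roughness ε/D = 4.5e-05/0.257 = 0.000175. Haaland: 1/√f = -1.8 log₁₀[(0.000175/3.7)^1.11 + 6.9/4.182e+04] = -1.8 log₁₀[1.58e-05 + 0.000165] = 6.737, so f = 0.02203.
Darcy-Weisbach: ΔP = f(L/D)(ρV²/2) = 0.02203·(17.4/0.257)·(787·0.244²/2) = 0.02203·67.7·23.43 = 34.95 Pa.
Head loss h_f = ΔP/(ρg) = 34.95/(787·9.81) = 0.00453 m.

h_f ≈ 0.00453 m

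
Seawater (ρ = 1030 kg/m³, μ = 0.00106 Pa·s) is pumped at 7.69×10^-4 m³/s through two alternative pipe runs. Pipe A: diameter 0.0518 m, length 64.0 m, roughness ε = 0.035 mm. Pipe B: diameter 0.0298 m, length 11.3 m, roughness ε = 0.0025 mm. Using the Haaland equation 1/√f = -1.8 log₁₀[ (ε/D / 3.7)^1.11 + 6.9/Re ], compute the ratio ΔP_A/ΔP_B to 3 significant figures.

Pipe A: V = Q/A = 0.000769/0.002107 = 0.3649 m/s; Re = 1.837e+04; ε/D = 0.000676; Haaland → f = 0.0275; ΔP_A = f(L/D)(ρV²/2) = 2330 Pa.
Pipe B: V = Q/A = 0.000769/0.0006975 = 1.103 m/s; Re = 3.193e+04; ε/D = 8.39e-05; Haaland → f = 0.02315; ΔP_B = f(L/D)(ρV²/2) = 5495 Pa.
ΔP_A/ΔP_B = 2330/5495 = 0.424.

ΔP_A/ΔP_B ≈ 0.424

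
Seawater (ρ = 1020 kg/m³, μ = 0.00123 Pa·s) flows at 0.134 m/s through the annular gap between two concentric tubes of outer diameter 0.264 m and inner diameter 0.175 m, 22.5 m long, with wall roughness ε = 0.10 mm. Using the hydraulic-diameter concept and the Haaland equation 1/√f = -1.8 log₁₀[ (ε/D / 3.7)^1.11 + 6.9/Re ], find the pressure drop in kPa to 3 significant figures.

Hydraulic diameter D_h = 4A/P = D_o - D_i = 0.264 - 0.175 = 0.089 m.
Re = ρVD_h/μ = 1020·0.134·0.089/0.00123 = 9890.
ε/D_h = 0.0001/0.089 = 0.00112; Haaland gives 1/√f = -1.8 log₁₀[0.000125+0.000698] = 5.553, so f = 0.03243.
ΔP = f(L/D_h)(ρV²/2) = 0.03243·22.5/0.089·9.158 = 75.08 Pa.
ΔP = 0.0751 kPa.

ΔP ≈ 0.0751 kPa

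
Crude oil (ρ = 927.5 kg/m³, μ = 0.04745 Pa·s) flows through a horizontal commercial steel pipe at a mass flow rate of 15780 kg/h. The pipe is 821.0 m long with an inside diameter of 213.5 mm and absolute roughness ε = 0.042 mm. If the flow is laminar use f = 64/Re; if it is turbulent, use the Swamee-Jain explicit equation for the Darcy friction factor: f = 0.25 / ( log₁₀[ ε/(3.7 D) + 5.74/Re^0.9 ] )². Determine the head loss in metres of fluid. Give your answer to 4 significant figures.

h_f ≈ 0.3968 m

ṁ = 15780 kg/h = 15780/3600 = 4.383 kg/s.
A = πD²/4 = π(0.2135)²/4 = 0.0358 m²; mean velocity V = ṁ/(ρA) = 4.383/(927.5 · 0.0358) = 0.132 m/s.
Reynolds number Re = ρVD/μ = 927.5 · 0.132 · 0.2135 / 0.0474 = 550.9.
Re < 2300 → laminar flow, so f = 64/Re = 64/550.9 = 0.1162 (the turbulent correlation is not needed).
Darcy-Weisbach: ΔP = f(L/D)(ρV²/2) = 0.1162·(821/0.2135)·(927.5·0.132²/2) = 0.1162·3845·8.082 = 3610 Pa.
Head loss h_f = ΔP/(ρg) = 3610/(927.5·9.81) = 0.3968 m.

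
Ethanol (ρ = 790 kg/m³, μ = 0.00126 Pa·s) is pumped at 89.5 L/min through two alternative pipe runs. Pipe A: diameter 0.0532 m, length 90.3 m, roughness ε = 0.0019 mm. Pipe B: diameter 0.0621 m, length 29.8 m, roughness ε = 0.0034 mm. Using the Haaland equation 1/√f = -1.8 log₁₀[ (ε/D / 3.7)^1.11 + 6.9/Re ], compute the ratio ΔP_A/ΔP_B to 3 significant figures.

Pipe A: V = Q/A = 0.001492/0.002223 = 0.6711 m/s; Re = 2.238e+04; ε/D = 3.57e-05; Haaland → f = 0.02509; ΔP_A = f(L/D)(ρV²/2) = 7575 Pa.
Pipe B: V = Q/A = 0.001492/0.003029 = 0.4925 m/s; Re = 1.918e+04; ε/D = 5.48e-05; Haaland → f = 0.0261; ΔP_B = f(L/D)(ρV²/2) = 1200 Pa.
ΔP_A/ΔP_B = 7575/1200 = 6.31.

ΔP_A/ΔP_B ≈ 6.31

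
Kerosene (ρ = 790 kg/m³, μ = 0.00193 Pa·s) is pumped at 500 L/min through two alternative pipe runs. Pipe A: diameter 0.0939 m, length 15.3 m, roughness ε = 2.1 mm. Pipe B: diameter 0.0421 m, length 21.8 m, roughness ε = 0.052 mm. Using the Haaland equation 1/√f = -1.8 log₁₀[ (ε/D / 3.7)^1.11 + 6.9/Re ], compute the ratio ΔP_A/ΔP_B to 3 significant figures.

ΔP_A/ΔP_B ≈ 0.0289

Pipe A: V = Q/A = 0.008333/0.006925 = 1.203 m/s; Re = 4.625e+04; ε/D = 0.0224; Haaland → f = 0.05166; ΔP_A = f(L/D)(ρV²/2) = 4815 Pa.
Pipe B: V = Q/A = 0.008333/0.001392 = 5.986 m/s; Re = 1.032e+05; ε/D = 0.00124; Haaland → f = 0.0227; ΔP_B = f(L/D)(ρV²/2) = 1.664e+05 Pa.
ΔP_A/ΔP_B = 4815/1.664e+05 = 0.0289.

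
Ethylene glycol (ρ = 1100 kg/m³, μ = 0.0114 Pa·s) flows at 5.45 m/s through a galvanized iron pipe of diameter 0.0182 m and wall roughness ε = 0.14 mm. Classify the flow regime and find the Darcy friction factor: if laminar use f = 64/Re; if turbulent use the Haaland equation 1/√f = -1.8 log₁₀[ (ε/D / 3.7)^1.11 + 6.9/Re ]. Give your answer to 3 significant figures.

Re = ρVD/μ = 1100·5.45·0.0182/0.0114 = 9571.
Re > 4000 → turbulent. ε/D = 0.00014/0.0182 = 0.00769; Haaland: 1/√f = -1.8 log₁₀[0.00105 + 0.000721] = 4.951, so f = 0.04079.

f ≈ 0.0408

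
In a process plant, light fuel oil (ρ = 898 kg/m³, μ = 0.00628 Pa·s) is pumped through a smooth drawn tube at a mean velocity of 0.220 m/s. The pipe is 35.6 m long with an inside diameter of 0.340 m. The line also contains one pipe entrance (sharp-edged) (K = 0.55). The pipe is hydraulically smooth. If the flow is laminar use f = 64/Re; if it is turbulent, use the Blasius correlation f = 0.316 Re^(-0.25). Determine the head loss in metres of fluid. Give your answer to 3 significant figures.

Reynolds number Re = ρVD/μ = 898 · 0.22 · 0.34 / 0.00628 = 1.07e+04.
Re > 4000 → turbulent. Smooth-pipe (Blasius): f = 0.316 Re^(-0.25) = 0.316/(1.07e+04)^0.25 = 0.03107.
Total minor-loss coefficient ΣK = 1·0.55 = 0.55.
ΔP = [f·L/D + ΣK]·(ρV²/2) = [0.03107·35.6/0.34 + 0.55]·(898·0.22²/2) = [3.254 + 0.55]·21.73 = 82.66 Pa.
Head loss h_f = ΔP/(ρg) = 82.66/(898·9.81) = 0.00938 m.

h_f ≈ 0.00938 m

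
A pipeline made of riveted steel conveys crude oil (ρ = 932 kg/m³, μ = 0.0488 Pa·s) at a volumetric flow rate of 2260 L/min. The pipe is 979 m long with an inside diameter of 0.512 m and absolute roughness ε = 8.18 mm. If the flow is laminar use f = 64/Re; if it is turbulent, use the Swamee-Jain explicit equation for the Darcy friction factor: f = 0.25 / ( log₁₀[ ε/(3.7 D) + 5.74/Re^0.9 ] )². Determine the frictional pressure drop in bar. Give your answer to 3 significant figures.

ΔP ≈ 0.0107 bar

Q = 2260 L/min = 2260/60000 = 0.03767 m³/s.
Cross-sectional area A = πD²/4 = π(0.512)²/4 = 0.2059 m²; mean velocity V = Q/A = 0.03767/0.2059 = 0.1829 m/s.
Reynolds number Re = ρVD/μ = 932 · 0.1829 · 0.512 / 0.0488 = 1789.
Re < 2300 → laminar flow, so f = 64/Re = 64/1789 = 0.03578 (the turbulent correlation is not needed).
Darcy-Weisbach: ΔP = f(L/D)(ρV²/2) = 0.03578·(979/0.512)·(932·0.1829²/2) = 0.03578·1912·15.6 = 1067 Pa.
ΔP = 1067 Pa = 0.0107 bar.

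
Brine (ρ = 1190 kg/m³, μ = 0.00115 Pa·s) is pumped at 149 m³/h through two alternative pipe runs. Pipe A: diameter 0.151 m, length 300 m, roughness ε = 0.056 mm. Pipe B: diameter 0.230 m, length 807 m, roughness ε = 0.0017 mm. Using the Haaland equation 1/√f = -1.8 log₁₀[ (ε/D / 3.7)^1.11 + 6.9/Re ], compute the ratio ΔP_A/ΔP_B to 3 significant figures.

ΔP_A/ΔP_B ≈ 3.45

Pipe A: V = Q/A = 0.04139/0.01791 = 2.311 m/s; Re = 3.611e+05; ε/D = 0.000371; Haaland → f = 0.01704; ΔP_A = f(L/D)(ρV²/2) = 1.076e+05 Pa.
Pipe B: V = Q/A = 0.04139/0.04155 = 0.9962 m/s; Re = 2.371e+05; ε/D = 7.39e-06; Haaland → f = 0.01505; ΔP_B = f(L/D)(ρV²/2) = 3.117e+04 Pa.
ΔP_A/ΔP_B = 1.076e+05/3.117e+04 = 3.45.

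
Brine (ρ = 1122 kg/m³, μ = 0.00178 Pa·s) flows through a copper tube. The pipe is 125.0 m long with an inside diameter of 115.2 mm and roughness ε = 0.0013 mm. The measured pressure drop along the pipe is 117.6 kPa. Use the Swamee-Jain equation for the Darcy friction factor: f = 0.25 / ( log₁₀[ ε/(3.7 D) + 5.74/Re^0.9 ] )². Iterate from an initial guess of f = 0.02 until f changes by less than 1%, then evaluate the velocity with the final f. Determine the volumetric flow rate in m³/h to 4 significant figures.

Rearranging Darcy-Weisbach: V = √(2·ΔP·D/(f·L·ρ)). With ε/D = 1.3e-06/0.1152 = 1.13e-05, iterate starting from f = 0.02:
  f = 0.02 → V = √(2·1.176e+05·0.1152/(0.02·125·1122)) = 3.108 m/s; Re = ρVD/μ = 2.257e+05; f → 0.01528
  f = 0.01528 → V = 3.555 m/s; Re = 2.582e+05; f → 0.01491
  f = 0.01491 → V = 3.6 m/s; Re = 2.614e+05; f → 0.01487
Converged (Δf/f < 1%). With the final f = 0.01487: V = √(2·1.176e+05·0.1152/(0.01487·125·1122)) = 3.604 m/s.
Q = V·A = 3.604·(π/4·0.1152²) = 0.03756 m³/s = 135.2 m³/h.

Q ≈ 135.2 m³/h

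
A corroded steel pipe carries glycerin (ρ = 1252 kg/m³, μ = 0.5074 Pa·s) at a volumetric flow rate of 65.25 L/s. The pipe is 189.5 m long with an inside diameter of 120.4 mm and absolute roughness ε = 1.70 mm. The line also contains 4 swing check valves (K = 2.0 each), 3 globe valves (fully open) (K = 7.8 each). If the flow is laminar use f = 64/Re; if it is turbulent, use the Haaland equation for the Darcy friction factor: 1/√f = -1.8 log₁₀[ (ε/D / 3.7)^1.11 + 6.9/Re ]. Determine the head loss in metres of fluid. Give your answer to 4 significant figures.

h_f ≈ 151.6 m

Q = 65.25 L/s = 65.25/1000 = 0.06525 m³/s.
Cross-sectional area A = πD²/4 = π(0.1204)²/4 = 0.01139 m²; mean velocity V = Q/A = 0.06525/0.01139 = 5.731 m/s.
Reynolds number Re = ρVD/μ = 1252 · 5.731 · 0.1204 / 0.507 = 1703.
Re < 2300 → laminar flow, so f = 64/Re = 64/1703 = 0.03759 (the turbulent correlation is not needed).
Total minor-loss coefficient ΣK = 4·2 + 3·7.8 = 31.4.
ΔP = [f·L/D + ΣK]·(ρV²/2) = [0.03759·189.5/0.1204 + 31.4]·(1252·5.731²/2) = [59.16 + 31.4]·2.056e+04 = 1.862e+06 Pa.
Head loss h_f = ΔP/(ρg) = 1.862e+06/(1252·9.81) = 151.6 m.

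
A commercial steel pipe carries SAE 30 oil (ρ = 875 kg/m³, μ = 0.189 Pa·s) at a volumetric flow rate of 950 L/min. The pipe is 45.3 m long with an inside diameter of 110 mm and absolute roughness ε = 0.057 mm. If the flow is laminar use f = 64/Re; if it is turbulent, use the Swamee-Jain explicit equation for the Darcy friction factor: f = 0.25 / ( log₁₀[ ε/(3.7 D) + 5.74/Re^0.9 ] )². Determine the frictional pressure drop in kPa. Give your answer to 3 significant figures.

ΔP ≈ 37.7 kPa

Q = 950 L/min = 950/60000 = 0.01583 m³/s.
Cross-sectional area A = πD²/4 = π(0.11)²/4 = 0.009503 m²; mean velocity V = Q/A = 0.01583/0.009503 = 1.666 m/s.
Reynolds number Re = ρVD/μ = 875 · 1.666 · 0.11 / 0.189 = 848.5.
Re < 2300 → laminar flow, so f = 64/Re = 64/848.5 = 0.07543 (the turbulent correlation is not needed).
Darcy-Weisbach: ΔP = f(L/D)(ρV²/2) = 0.07543·(45.3/0.11)·(875·1.666²/2) = 0.07543·411.8·1214 = 3.772e+04 Pa.
ΔP = 3.772e+04 Pa = 37.7 kPa.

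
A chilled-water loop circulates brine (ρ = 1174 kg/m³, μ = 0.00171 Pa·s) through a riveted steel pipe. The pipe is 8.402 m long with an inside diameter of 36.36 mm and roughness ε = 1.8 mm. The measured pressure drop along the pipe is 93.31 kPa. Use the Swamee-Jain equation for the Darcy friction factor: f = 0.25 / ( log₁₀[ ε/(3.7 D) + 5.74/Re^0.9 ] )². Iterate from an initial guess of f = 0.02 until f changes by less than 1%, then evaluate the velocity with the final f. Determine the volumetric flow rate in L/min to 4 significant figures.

Rearranging Darcy-Weisbach: V = √(2·ΔP·D/(f·L·ρ)). With ε/D = 0.0018/0.03636 = 0.0495, iterate starting from f = 0.02:
  f = 0.02 → V = √(2·9.331e+04·0.03636/(0.02·8.402·1174)) = 5.865 m/s; Re = ρVD/μ = 1.464e+05; f → 0.07154
  f = 0.07154 → V = 3.101 m/s; Re = 7.741e+04; f → 0.07178
Converged (Δf/f < 1%). With the final f = 0.07178: V = √(2·9.331e+04·0.03636/(0.07178·8.402·1174)) = 3.096 m/s.
Q = V·A = 3.096·(π/4·0.03636²) = 0.003214 m³/s = 192.9 L/min.

Q ≈ 192.9 L/min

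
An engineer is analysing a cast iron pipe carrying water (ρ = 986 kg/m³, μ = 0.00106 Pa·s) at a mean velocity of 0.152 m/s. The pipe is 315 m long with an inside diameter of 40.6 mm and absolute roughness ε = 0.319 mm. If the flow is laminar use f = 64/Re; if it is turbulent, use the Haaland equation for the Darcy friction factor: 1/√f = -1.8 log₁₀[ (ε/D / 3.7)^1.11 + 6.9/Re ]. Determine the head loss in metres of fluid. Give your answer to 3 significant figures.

Reynolds number Re = ρVD/μ = 986 · 0.152 · 0.0406 / 0.00106 = 5740.
Re > 4000 → turbulent. Relative roughness ε/D = 0.000319/0.0406 = 0.00786. Haaland: 1/√f = -1.8 log₁₀[(0.00786/3.7)^1.11 + 6.9/5740] = -1.8 log₁₀[0.00108 + 0.0012] = 4.755, so f = 0.04422.
Darcy-Weisbach: ΔP = f(L/D)(ρV²/2) = 0.04422·(315/0.0406)·(986·0.152²/2) = 0.04422·7759·11.39 = 3908 Pa.
Head loss h_f = ΔP/(ρg) = 3908/(986·9.81) = 0.404 m.

h_f ≈ 0.404 m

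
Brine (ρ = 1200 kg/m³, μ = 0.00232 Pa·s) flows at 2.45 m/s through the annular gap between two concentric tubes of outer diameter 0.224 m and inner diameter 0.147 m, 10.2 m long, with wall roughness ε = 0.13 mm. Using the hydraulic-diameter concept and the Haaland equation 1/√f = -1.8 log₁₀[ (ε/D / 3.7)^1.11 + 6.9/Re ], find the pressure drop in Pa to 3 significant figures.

ΔP ≈ 11500 Pa

Hydraulic diameter D_h = 4A/P = D_o - D_i = 0.224 - 0.147 = 0.077 m.
Re = ρVD_h/μ = 1200·2.45·0.077/0.00232 = 9.758e+04.
ε/D_h = 0.00013/0.077 = 0.00169; Haaland gives 1/√f = -1.8 log₁₀[0.000196+7.07e-05] = 6.434, so f = 0.02416.
ΔP = f(L/D_h)(ρV²/2) = 0.02416·10.2/0.077·3602 = 1.153e+04 Pa.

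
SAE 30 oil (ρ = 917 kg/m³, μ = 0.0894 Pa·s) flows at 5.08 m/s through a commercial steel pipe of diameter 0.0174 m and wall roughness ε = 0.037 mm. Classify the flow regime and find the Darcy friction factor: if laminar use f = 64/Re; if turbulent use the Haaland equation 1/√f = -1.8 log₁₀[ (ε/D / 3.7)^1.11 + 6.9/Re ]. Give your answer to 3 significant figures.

f ≈ 0.0706

Re = ρVD/μ = 917·5.08·0.0174/0.0894 = 906.7.
Re < 2300 → laminar, so f = 64/Re = 0.07059 (roughness is irrelevant in laminar flow).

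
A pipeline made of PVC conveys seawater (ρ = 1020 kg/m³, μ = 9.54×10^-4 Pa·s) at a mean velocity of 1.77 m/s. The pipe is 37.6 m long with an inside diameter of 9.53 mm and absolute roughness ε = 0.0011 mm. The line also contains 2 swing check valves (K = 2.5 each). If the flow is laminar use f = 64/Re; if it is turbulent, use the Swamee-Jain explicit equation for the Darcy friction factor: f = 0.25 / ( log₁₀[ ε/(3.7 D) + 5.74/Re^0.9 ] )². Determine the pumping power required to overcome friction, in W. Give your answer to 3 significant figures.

P ≈ 22.3 W

Reynolds number Re = ρVD/μ = 1020 · 1.77 · 0.00953 / 0.000954 = 1.804e+04.
Re > 4000 → turbulent. Relative roughness ε/D = 1.1e-06/0.00953 = 0.000115. Swamee-Jain: f = 0.25/(log₁₀[0.000115/3.7 + 5.74/1.804e+04^0.9])² = 0.25/(log₁₀[3.12e-05 + 0.000848])² = 0.25/(-3.056)² = 0.02677.
Total minor-loss coefficient ΣK = 2·2.5 = 5.
ΔP = [f·L/D + ΣK]·(ρV²/2) = [0.02677·37.6/0.00953 + 5]·(1020·1.77²/2) = [105.6 + 5]·1598 = 1.767e+05 Pa.
Q = V·A = 1.77·7.133e-05 = 0.0001263 m³/s.
Pumping power P = QΔP = 0.0001263·1.767e+05 = 22.32 W = 22.3 W.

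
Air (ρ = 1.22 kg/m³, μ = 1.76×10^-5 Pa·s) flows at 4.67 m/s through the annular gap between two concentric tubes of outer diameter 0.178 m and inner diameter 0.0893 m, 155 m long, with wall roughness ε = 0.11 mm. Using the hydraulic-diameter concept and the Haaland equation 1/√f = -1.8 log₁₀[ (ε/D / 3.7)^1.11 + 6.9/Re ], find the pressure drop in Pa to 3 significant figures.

Hydraulic diameter D_h = 4A/P = D_o - D_i = 0.178 - 0.0893 = 0.0887 m.
Re = ρVD_h/μ = 1.22·4.67·0.0887/1.76e-05 = 2.871e+04.
ε/D_h = 0.00011/0.0887 = 0.00124; Haaland gives 1/√f = -1.8 log₁₀[0.000139+0.00024] = 6.158, so f = 0.02637.
ΔP = f(L/D_h)(ρV²/2) = 0.02637·155/0.0887·13.3 = 613.1 Pa.

ΔP ≈ 613 Pa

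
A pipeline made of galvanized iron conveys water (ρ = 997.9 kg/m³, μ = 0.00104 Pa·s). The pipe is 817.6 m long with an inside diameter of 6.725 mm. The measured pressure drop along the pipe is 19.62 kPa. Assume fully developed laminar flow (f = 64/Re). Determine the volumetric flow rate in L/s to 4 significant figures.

Q ≈ 0.001158 L/s

For laminar flow, f = 64/Re with Re = ρVD/μ, so Darcy-Weisbach reduces to ΔP = 32μLV/D². Solving for V: V = ΔP·D²/(32μL) = 1.962e+04·(0.006725)²/(32·0.00104·817.6) = 0.03261 m/s.
Check: Re = ρVD/μ = 997.9·0.03261·0.006725/0.00104 = 210.4 < 2300, so the laminar assumption holds.
Q = V·A = 0.03261·(π/4·0.006725²) = 1.158e-06 m³/s = 0.001158 L/s.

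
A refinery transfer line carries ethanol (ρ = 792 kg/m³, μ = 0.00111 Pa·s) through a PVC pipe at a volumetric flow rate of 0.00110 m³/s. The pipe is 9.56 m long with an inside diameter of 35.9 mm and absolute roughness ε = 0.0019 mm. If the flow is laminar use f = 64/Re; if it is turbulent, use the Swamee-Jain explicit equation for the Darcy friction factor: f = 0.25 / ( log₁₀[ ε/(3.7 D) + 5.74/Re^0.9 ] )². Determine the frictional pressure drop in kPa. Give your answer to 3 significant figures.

Cross-sectional area A = πD²/4 = π(0.0359)²/4 = 0.001012 m²; mean velocity V = Q/A = 0.0011/0.001012 = 1.087 m/s.
Reynolds number Re = ρVD/μ = 792 · 1.087 · 0.0359 / 0.00111 = 2.784e+04.
Re > 4000 → turbulent. Relative roughness ε/D = 1.9e-06/0.0359 = 5.29e-05. Swamee-Jain: f = 0.25/(log₁₀[5.29e-05/3.7 + 5.74/2.784e+04^0.9])² = 0.25/(log₁₀[1.43e-05 + 0.000574])² = 0.25/(-3.231)² = 0.02395.
Darcy-Weisbach: ΔP = f(L/D)(ρV²/2) = 0.02395·(9.56/0.0359)·(792·1.087²/2) = 0.02395·266.3·467.7 = 2983 Pa.
ΔP = 2983 Pa = 2.98 kPa.

ΔP ≈ 2.98 kPa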